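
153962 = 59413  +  94549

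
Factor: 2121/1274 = 303/182 =2^(-1)*  3^1*7^( - 1)*13^( - 1)*101^1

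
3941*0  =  0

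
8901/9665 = 8901/9665 = 0.92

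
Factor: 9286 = 2^1*4643^1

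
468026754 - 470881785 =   -  2855031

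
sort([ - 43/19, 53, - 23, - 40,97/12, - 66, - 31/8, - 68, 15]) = [ - 68, - 66,-40 , - 23, -31/8, - 43/19,97/12, 15,53]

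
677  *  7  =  4739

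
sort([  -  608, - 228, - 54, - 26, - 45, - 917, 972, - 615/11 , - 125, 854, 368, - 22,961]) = [-917, - 608, - 228, - 125, - 615/11, - 54,- 45, - 26  , - 22 , 368,854,961,  972]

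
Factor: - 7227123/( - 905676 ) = 2^( - 2)*31^1*71^ ( - 1 )*1063^( - 1 )*77711^1 =2409041/301892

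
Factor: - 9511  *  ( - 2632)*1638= 41003975376 = 2^4*3^2*7^2*13^1*47^1*9511^1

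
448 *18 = 8064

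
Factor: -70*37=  - 2^1* 5^1*7^1*37^1 = - 2590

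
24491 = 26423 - 1932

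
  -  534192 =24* ( - 22258)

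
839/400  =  2+39/400 = 2.10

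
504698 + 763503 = 1268201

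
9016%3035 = 2946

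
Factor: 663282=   2^1* 3^3*71^1*173^1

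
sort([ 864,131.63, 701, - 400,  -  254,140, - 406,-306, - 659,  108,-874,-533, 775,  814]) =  [ - 874 ,-659, - 533, - 406, - 400, - 306, - 254, 108,131.63,140,701,775, 814, 864 ]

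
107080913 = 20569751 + 86511162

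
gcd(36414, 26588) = 578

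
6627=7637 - 1010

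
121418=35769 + 85649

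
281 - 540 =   -  259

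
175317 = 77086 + 98231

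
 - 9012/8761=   -  2+8510/8761 =-1.03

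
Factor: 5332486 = 2^1*131^1 *20353^1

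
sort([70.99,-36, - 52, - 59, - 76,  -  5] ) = [-76, - 59, - 52 , - 36 , - 5, 70.99]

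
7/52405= 7/52405 = 0.00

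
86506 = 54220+32286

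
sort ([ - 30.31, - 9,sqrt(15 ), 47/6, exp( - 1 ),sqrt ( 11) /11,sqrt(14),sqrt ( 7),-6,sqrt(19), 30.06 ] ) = [-30.31 , - 9, - 6,sqrt( 11 ) /11, exp( - 1), sqrt(7 ), sqrt(14),sqrt(15 ) , sqrt ( 19), 47/6, 30.06]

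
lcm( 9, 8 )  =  72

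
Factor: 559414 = 2^1*279707^1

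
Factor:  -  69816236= - 2^2*7^1*2493437^1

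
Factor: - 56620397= -37^1* 1530281^1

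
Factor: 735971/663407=31^1 *23741^1 *663407^(-1) 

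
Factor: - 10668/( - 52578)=14/69 = 2^1*3^(  -  1 )*7^1* 23^ ( - 1) 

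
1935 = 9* 215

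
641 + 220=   861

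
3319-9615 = -6296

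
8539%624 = 427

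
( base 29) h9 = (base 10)502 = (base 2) 111110110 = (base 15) 237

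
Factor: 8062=2^1*29^1*139^1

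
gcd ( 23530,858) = 26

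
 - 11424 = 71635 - 83059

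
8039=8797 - 758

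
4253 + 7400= 11653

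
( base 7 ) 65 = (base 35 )1c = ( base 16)2F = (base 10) 47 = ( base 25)1m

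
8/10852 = 2/2713 = 0.00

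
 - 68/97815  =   - 68/97815 = - 0.00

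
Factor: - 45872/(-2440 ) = 94/5 =2^1*5^( - 1) * 47^1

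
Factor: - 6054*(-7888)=47753952 = 2^5*3^1*17^1*29^1*1009^1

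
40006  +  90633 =130639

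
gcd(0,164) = 164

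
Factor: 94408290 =2^1*3^2  *5^1 *347^1 * 3023^1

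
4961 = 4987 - 26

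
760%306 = 148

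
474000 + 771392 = 1245392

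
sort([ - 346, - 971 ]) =[ - 971, -346]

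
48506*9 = 436554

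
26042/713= 36 + 374/713 = 36.52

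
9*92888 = 835992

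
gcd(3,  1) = 1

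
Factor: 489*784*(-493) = -189004368 = -2^4*3^1*7^2*17^1*29^1*163^1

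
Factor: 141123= 3^1 *47041^1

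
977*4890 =4777530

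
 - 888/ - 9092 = 222/2273= 0.10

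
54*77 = 4158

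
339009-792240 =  - 453231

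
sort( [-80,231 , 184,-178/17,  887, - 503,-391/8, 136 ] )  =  [-503,- 80, - 391/8, -178/17, 136, 184, 231, 887]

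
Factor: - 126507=-3^1*42169^1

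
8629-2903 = 5726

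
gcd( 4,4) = 4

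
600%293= 14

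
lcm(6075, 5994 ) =449550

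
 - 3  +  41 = 38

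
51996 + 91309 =143305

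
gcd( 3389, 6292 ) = 1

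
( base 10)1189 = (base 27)1h1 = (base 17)41G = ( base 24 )21D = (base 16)4A5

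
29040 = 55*528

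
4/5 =4/5= 0.80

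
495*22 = 10890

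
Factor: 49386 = 2^1*3^1*8231^1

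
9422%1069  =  870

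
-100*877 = - 87700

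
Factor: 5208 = 2^3*3^1* 7^1*31^1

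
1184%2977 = 1184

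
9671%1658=1381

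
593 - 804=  - 211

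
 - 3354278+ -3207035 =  - 6561313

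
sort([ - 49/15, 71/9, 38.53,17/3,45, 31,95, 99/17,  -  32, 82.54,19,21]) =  [ - 32,-49/15,17/3,99/17 , 71/9, 19,21, 31,38.53,45,82.54 , 95 ]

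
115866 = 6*19311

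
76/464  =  19/116   =  0.16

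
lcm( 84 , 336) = 336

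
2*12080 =24160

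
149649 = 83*1803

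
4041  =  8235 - 4194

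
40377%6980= 5477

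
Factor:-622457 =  - 11^1*71^1 *797^1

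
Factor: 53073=3^2*5897^1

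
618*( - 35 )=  - 21630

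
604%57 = 34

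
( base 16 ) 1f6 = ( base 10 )502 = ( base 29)h9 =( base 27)IG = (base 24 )KM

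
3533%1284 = 965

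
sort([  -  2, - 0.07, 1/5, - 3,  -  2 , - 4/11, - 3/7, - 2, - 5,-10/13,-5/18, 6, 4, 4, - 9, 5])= [-9, - 5, - 3, - 2, - 2,- 2, - 10/13,-3/7, - 4/11, - 5/18, - 0.07, 1/5, 4,  4, 5 , 6]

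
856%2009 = 856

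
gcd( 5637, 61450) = 1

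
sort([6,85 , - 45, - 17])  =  [ - 45, - 17,6,85] 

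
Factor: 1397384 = 2^3*174673^1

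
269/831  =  269/831 = 0.32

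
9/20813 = 9/20813 = 0.00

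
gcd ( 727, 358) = 1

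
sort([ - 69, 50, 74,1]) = [ - 69,  1, 50,74 ] 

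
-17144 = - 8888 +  - 8256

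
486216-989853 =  - 503637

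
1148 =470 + 678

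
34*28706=976004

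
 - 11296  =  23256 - 34552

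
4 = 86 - 82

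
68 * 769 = 52292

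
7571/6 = 7571/6=   1261.83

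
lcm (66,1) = 66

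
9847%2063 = 1595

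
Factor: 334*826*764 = 2^4*7^1*59^1*167^1*191^1 = 210775376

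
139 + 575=714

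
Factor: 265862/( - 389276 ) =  - 433/634 = -2^(-1 )*317^( - 1) * 433^1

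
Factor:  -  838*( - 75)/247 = 62850/247 = 2^1*3^1 * 5^2 *13^( -1) * 19^(  -  1)*419^1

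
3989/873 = 4 + 497/873 = 4.57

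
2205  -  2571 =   -  366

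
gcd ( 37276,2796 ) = 4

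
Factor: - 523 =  - 523^1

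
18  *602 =10836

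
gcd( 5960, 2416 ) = 8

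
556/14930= 278/7465= 0.04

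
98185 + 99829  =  198014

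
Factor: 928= 2^5 * 29^1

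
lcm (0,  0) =0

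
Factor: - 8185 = - 5^1*1637^1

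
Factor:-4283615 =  - 5^1 * 7^1*122389^1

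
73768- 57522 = 16246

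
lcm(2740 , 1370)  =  2740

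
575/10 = 57  +  1/2 = 57.50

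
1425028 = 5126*278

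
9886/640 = 15+143/320  =  15.45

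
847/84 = 10 +1/12 = 10.08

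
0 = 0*88175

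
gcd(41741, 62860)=7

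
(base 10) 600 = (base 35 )H5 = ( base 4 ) 21120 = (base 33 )I6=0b1001011000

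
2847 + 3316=6163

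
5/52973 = 5/52973= 0.00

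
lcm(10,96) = 480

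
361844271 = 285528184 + 76316087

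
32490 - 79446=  - 46956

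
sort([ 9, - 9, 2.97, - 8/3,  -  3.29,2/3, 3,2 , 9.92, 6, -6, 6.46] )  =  [ - 9,-6, - 3.29, - 8/3, 2/3, 2, 2.97,3,6, 6.46, 9, 9.92]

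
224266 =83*2702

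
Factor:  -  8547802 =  - 2^1*59^1*107^1*677^1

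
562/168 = 3 + 29/84 = 3.35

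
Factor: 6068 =2^2*37^1 * 41^1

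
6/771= 2/257 = 0.01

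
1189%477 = 235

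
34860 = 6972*5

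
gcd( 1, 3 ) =1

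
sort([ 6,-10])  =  [ - 10,6 ] 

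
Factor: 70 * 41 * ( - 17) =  - 48790 = -2^1 * 5^1 * 7^1*17^1 * 41^1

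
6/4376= 3/2188=0.00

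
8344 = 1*8344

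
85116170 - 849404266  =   - 764288096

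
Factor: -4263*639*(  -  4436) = 12083916852 = 2^2  *3^3*7^2*29^1*71^1 * 1109^1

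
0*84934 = 0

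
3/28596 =1/9532 =0.00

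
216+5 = 221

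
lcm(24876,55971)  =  223884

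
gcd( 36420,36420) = 36420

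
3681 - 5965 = -2284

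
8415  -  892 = 7523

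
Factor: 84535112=2^3*41^1*97^1*2657^1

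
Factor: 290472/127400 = 3^1*5^ (  -  2)*19^1 = 57/25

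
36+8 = 44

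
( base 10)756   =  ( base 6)3300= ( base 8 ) 1364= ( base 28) r0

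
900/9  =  100 = 100.00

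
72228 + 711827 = 784055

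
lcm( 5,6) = 30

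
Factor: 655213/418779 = 3^ ( - 2 )*13^2*19^( - 1 )*31^( - 1 )*79^ ( - 1 )*3877^1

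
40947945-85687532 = -44739587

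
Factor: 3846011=13^1*295847^1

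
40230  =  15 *2682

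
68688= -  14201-  -  82889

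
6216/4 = 1554 = 1554.00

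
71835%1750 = 85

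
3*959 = 2877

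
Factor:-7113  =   - 3^1*2371^1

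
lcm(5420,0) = 0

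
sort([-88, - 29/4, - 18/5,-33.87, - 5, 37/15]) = [ - 88, - 33.87,-29/4, - 5, - 18/5,37/15]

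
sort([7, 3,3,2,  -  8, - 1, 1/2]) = [-8, - 1, 1/2, 2, 3,3, 7 ] 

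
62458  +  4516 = 66974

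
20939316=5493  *3812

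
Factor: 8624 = 2^4*7^2 * 11^1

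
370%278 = 92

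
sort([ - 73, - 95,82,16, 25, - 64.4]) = [ - 95, - 73, - 64.4, 16,25, 82]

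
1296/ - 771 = -2+82/257 = -  1.68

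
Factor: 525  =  3^1*5^2 * 7^1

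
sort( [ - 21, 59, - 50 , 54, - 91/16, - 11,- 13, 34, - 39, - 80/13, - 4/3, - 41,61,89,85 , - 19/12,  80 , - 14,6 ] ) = [ - 50, - 41, - 39, - 21, - 14, - 13, - 11, - 80/13,-91/16, - 19/12, - 4/3,6,34,54,59,61,80, 85,89 ]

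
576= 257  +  319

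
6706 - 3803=2903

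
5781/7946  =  5781/7946 = 0.73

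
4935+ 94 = 5029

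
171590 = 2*85795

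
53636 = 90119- 36483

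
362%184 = 178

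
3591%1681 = 229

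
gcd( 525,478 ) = 1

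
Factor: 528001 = 528001^1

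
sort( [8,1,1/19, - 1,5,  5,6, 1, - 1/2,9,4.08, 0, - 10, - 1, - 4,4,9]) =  [ - 10, - 4, - 1, - 1, - 1/2,0,1/19 , 1, 1, 4 , 4.08,5, 5, 6,8,9, 9 ] 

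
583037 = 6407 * 91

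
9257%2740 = 1037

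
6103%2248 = 1607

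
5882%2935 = 12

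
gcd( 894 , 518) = 2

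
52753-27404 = 25349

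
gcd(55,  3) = 1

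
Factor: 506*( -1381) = -698786 = -  2^1* 11^1*23^1*1381^1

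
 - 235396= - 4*58849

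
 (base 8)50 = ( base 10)40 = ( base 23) 1H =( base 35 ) 15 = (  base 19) 22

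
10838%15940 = 10838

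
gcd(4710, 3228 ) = 6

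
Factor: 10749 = 3^1* 3583^1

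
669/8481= 223/2827=0.08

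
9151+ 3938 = 13089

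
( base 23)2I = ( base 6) 144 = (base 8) 100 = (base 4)1000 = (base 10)64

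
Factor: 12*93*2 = 2^3*3^2*31^1 = 2232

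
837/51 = 279/17 = 16.41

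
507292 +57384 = 564676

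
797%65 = 17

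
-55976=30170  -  86146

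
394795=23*17165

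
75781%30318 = 15145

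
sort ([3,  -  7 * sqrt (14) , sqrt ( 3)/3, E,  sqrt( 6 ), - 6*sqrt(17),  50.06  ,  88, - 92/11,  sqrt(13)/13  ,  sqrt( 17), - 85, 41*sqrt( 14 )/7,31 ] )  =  [-85, - 7 * sqrt(14 ), - 6*sqrt(17), - 92/11 , sqrt( 13)/13 , sqrt(3)/3, sqrt( 6 ),E,3,sqrt(17), 41*sqrt (14 )/7,  31, 50.06,88] 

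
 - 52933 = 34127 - 87060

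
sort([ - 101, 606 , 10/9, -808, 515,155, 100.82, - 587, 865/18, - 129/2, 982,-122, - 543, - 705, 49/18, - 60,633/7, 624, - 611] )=[-808, - 705, - 611, - 587, - 543, - 122, - 101,  -  129/2, - 60,10/9, 49/18,865/18, 633/7,100.82, 155,  515,  606, 624, 982]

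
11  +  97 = 108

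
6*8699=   52194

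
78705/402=26235/134 = 195.78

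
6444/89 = 72 + 36/89 = 72.40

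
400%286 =114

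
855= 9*95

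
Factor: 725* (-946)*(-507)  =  2^1  *  3^1*5^2*11^1*13^2 * 29^1*43^1 = 347725950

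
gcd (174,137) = 1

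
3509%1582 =345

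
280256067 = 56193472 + 224062595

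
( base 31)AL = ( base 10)331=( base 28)BN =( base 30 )b1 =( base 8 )513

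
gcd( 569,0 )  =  569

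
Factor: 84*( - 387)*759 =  - 2^2*3^4*7^1*11^1*23^1 * 43^1 = - 24673572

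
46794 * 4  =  187176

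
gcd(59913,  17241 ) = 21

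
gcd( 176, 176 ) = 176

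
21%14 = 7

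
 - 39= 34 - 73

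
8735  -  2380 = 6355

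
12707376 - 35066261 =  - 22358885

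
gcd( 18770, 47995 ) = 5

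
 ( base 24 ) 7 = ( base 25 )7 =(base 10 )7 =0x7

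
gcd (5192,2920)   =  8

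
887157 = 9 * 98573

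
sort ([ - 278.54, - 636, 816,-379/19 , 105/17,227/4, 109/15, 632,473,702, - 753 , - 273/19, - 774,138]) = [ - 774,-753, - 636, - 278.54,-379/19,-273/19, 105/17,109/15,227/4, 138, 473,632,702, 816 ] 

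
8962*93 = 833466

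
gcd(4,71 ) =1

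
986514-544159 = 442355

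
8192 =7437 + 755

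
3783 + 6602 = 10385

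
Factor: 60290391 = 3^1*7^1*29^1*98999^1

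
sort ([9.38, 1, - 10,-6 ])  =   [-10,  -  6 , 1, 9.38]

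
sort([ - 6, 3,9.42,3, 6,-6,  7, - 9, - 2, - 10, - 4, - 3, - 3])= [ - 10, - 9, -6, - 6, - 4, - 3, - 3, - 2,3,3,6,7 , 9.42]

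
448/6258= 32/447 = 0.07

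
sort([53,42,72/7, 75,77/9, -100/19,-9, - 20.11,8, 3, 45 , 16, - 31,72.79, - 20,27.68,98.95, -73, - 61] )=[ - 73, - 61, - 31, - 20.11, - 20,-9, - 100/19,  3, 8, 77/9,  72/7,16,  27.68, 42,45, 53 , 72.79, 75,98.95 ]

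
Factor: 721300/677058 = 360650/338529 =2^1* 3^(  -  1)*5^2*7213^1*112843^(  -  1 ) 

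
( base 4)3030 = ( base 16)cc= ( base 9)246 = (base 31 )6I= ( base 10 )204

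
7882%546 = 238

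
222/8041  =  222/8041  =  0.03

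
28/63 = 4/9 = 0.44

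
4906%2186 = 534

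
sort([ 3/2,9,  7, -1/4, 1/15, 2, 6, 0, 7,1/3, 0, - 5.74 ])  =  [ - 5.74,-1/4,  0, 0, 1/15, 1/3 , 3/2, 2, 6, 7, 7,  9 ] 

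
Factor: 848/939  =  2^4 * 3^( - 1 )*53^1*313^(-1)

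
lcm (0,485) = 0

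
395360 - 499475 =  - 104115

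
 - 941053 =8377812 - 9318865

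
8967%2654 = 1005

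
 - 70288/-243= 70288/243 = 289.25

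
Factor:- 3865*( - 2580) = 2^2 * 3^1 * 5^2 * 43^1*773^1 = 9971700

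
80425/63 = 1276 + 37/63 = 1276.59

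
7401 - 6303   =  1098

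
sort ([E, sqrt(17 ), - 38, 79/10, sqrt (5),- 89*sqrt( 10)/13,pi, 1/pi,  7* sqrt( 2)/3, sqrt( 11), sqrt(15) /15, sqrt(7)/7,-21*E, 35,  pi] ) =[ - 21*E,- 38,-89 * sqrt( 10 ) /13, sqrt( 15 ) /15, 1/pi,sqrt( 7) /7, sqrt( 5 ), E,pi,pi, 7  *  sqrt(2 ) /3, sqrt( 11 ) , sqrt(17),79/10, 35 ] 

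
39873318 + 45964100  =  85837418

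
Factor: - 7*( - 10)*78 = 5460 =2^2*3^1*5^1*7^1*13^1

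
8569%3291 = 1987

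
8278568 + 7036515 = 15315083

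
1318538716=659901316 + 658637400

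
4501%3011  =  1490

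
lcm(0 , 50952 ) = 0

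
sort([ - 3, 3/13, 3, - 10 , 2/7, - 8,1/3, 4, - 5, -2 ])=[ - 10,  -  8,- 5, - 3, - 2,  3/13, 2/7,1/3, 3, 4 ] 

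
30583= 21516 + 9067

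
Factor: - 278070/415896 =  - 2^( - 2)*5^1*23^1*43^ ( - 1 ) = - 115/172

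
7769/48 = 161 + 41/48 = 161.85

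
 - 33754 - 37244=  -  70998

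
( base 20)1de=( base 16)2A2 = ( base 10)674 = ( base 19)1G9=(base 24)142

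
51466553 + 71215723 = 122682276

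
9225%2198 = 433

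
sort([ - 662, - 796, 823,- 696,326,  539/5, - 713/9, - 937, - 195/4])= [ - 937,-796,  -  696, - 662, - 713/9, - 195/4 , 539/5, 326, 823 ]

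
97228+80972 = 178200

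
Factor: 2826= 2^1*3^2*157^1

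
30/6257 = 30/6257 = 0.00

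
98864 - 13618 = 85246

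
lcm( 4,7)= 28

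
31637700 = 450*70306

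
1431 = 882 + 549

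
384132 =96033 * 4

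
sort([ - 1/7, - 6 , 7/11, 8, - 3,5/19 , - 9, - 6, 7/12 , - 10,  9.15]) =[ - 10, - 9,-6,-6, - 3, - 1/7, 5/19, 7/12,7/11,8, 9.15 ]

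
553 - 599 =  - 46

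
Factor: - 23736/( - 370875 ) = 8/125 = 2^3* 5^( - 3)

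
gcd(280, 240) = 40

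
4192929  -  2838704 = 1354225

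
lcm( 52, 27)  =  1404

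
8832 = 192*46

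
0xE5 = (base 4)3211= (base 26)8l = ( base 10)229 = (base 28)85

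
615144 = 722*852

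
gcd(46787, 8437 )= 767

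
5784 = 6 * 964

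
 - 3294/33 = -100+2/11 = - 99.82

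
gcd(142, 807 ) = 1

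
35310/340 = 103 + 29/34 = 103.85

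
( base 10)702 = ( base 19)1HI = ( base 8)1276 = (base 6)3130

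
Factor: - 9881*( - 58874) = 581733994 = 2^1*41^1*241^1*29437^1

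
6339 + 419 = 6758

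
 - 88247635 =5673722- 93921357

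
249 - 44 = 205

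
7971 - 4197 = 3774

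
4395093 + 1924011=6319104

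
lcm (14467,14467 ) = 14467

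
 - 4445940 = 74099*( - 60)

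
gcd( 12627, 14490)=207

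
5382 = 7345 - 1963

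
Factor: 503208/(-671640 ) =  - 723/965=- 3^1*5^( - 1 )*193^( - 1 ) *241^1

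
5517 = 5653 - 136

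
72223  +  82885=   155108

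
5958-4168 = 1790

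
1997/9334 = 1997/9334 = 0.21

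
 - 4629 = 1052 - 5681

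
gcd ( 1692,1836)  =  36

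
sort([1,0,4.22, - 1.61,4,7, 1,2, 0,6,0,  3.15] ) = [ - 1.61, 0,  0 , 0, 1,  1, 2  ,  3.15,  4,4.22,6,7] 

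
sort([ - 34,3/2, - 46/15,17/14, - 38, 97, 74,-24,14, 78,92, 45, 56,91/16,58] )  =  [ - 38, - 34, - 24, - 46/15,17/14,  3/2,91/16,14, 45,56,58, 74 , 78, 92,  97]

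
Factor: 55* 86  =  2^1*5^1*11^1 * 43^1 = 4730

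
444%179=86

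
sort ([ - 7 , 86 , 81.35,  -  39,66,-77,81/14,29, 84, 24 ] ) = [ - 77, - 39, - 7,81/14 , 24,  29,66 , 81.35,84, 86] 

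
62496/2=31248 = 31248.00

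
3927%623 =189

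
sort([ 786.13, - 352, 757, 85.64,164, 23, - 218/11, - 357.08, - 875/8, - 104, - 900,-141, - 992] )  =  [ - 992, - 900, - 357.08,  -  352,-141, - 875/8, - 104, - 218/11,  23,85.64,164,757,  786.13 ] 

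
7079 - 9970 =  - 2891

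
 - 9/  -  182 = 9/182 = 0.05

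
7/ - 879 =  - 1+872/879  =  - 0.01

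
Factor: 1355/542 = 5/2  =  2^(-1)  *  5^1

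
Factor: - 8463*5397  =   - 3^2*7^2*13^1*31^1*257^1 = - 45674811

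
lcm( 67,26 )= 1742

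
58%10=8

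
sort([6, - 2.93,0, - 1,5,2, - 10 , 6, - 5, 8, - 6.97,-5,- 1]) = [- 10, - 6.97, - 5 , - 5, - 2.93, - 1, - 1,0, 2,5,6,6, 8]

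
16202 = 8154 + 8048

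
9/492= 3/164 =0.02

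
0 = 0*7187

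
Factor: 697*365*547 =139159535  =  5^1 * 17^1*41^1*73^1*547^1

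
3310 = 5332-2022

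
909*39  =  35451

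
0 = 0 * 150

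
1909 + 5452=7361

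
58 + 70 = 128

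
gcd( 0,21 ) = 21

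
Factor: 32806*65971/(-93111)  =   - 2^1*3^( - 1)*37^1*41^( - 1)*47^1*349^1*757^ (  -  1)*1783^1 = -2164244626/93111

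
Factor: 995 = 5^1*199^1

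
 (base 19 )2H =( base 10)55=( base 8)67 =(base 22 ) 2b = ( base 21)2d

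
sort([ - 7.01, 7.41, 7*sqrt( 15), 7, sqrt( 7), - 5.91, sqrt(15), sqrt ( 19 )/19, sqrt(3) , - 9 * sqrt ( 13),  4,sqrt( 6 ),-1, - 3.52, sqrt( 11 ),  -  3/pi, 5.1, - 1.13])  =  [ - 9*sqrt( 13), - 7.01, - 5.91, - 3.52, - 1.13,-1,  -  3/pi, sqrt( 19)/19, sqrt (3), sqrt(6 ),sqrt( 7), sqrt( 11),sqrt( 15 ),4,5.1,  7, 7.41, 7*sqrt(15)]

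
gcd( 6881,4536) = 7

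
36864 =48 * 768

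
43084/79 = 545 + 29/79 =545.37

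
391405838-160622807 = 230783031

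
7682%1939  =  1865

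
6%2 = 0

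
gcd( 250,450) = 50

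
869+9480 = 10349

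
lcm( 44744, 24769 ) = 1387064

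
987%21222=987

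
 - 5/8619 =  - 5/8619 = - 0.00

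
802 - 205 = 597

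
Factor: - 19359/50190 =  - 2^( - 1 )*3^3 *5^( - 1)*7^( - 1) = - 27/70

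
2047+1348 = 3395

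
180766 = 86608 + 94158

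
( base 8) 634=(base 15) 1C7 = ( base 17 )174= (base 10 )412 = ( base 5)3122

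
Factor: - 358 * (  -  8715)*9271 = 2^1*3^1*5^1 * 7^1*73^1 * 83^1*127^1*179^1=28925241870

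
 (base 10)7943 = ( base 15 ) 2548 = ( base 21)I05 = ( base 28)a3j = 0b1111100000111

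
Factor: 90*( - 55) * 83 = -2^1*3^2*5^2*11^1 * 83^1 = -410850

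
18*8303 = 149454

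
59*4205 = 248095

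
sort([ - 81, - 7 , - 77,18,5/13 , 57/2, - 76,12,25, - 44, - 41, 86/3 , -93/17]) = [ - 81, - 77,-76 , - 44, - 41, - 7,-93/17,5/13 , 12,18, 25, 57/2,  86/3] 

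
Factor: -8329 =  - 8329^1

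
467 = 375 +92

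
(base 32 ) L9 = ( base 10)681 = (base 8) 1251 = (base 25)126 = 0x2A9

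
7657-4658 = 2999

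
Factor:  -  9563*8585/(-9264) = 2^( - 4)*3^ ( - 1 ) * 5^1*17^1 *73^1 *101^1*131^1  *  193^( - 1 ) = 82098355/9264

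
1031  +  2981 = 4012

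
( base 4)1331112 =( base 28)A6E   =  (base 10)8022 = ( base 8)17526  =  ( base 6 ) 101050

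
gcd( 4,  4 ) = 4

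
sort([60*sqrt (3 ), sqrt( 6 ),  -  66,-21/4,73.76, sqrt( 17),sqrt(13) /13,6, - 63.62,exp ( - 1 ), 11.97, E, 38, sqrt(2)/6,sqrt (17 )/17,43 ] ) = [ - 66, - 63.62, -21/4 , sqrt( 2) /6,sqrt(  17 ) /17 , sqrt( 13)/13, exp(  -  1 ),  sqrt( 6 ),  E, sqrt( 17 ),6,11.97, 38, 43, 73.76, 60*sqrt (3 )]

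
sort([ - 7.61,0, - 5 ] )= [ - 7.61,-5,0 ] 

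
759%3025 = 759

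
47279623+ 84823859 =132103482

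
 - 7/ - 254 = 7/254 = 0.03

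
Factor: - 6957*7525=  -  52351425 = - 3^2*5^2*7^1*43^1*773^1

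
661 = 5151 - 4490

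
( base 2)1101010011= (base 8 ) 1523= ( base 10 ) 851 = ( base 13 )506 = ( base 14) 44B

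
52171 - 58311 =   -  6140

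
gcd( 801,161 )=1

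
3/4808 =3/4808=0.00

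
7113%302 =167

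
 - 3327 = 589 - 3916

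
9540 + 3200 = 12740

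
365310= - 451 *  ( - 810) 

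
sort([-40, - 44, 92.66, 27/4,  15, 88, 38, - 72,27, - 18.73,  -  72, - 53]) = [ -72,-72, - 53, -44,  -  40  , - 18.73,27/4, 15, 27,38, 88, 92.66 ]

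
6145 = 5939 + 206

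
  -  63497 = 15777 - 79274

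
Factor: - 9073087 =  - 17^1*533711^1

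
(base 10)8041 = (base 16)1F69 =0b1111101101001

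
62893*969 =60943317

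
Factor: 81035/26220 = 853/276 = 2^( - 2)*3^ ( - 1 )*23^ (-1)*853^1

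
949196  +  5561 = 954757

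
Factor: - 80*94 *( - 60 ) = 451200  =  2^7*3^1*5^2*47^1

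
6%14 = 6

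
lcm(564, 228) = 10716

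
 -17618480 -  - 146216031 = 128597551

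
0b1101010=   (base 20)56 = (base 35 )31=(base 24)4a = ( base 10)106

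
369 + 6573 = 6942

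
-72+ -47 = -119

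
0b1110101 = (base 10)117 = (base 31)3o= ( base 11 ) a7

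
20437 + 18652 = 39089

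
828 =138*6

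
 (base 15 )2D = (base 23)1K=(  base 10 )43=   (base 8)53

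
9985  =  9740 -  - 245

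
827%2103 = 827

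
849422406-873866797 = - 24444391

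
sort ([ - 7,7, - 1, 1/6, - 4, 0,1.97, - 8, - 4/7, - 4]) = [ - 8,  -  7,-4 , - 4 , - 1,  -  4/7, 0,1/6,1.97,7]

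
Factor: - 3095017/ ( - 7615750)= 2^(  -  1 )*5^(-3 )*41^(-1 )  *223^1*743^(  -  1)*13879^1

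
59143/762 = 59143/762 =77.62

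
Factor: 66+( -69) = - 3 = - 3^1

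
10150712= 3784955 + 6365757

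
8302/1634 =5 + 66/817 =5.08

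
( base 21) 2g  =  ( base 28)22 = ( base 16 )3A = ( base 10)58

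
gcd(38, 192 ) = 2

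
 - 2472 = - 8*309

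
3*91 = 273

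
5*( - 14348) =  - 71740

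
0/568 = 0=0.00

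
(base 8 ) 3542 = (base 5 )30030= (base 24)36I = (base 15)860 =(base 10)1890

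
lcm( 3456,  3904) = 210816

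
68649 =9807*7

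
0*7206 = 0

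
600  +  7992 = 8592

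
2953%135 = 118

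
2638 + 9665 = 12303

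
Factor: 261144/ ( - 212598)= - 156/127 = - 2^2*3^1*13^1*127^( - 1) 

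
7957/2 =7957/2 =3978.50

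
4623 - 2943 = 1680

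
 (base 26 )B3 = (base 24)C1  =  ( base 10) 289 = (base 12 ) 201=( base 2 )100100001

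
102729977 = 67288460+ 35441517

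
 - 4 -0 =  - 4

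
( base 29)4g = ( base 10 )132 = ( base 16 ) 84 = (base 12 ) B0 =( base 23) 5H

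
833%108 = 77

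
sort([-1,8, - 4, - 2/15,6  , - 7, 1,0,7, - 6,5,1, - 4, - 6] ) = [ - 7,  -  6, - 6 ,-4, - 4, - 1, - 2/15, 0, 1,1,5,6,7, 8 ]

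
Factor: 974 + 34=2^4*3^2*7^1 = 1008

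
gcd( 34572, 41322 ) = 6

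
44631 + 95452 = 140083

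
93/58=93/58 = 1.60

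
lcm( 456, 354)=26904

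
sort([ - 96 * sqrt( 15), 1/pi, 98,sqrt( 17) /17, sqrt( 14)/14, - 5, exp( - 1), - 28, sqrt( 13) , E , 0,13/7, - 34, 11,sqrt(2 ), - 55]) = [ - 96 * sqrt( 15 ),- 55, - 34, - 28, -5, 0,sqrt( 17 )/17 , sqrt( 14) /14,1/pi,exp( - 1), sqrt(2) , 13/7,E, sqrt( 13), 11, 98 ] 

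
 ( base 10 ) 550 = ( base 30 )ia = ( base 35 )fp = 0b1000100110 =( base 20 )17a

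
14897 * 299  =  4454203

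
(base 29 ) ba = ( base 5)2304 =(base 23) E7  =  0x149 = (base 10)329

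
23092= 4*5773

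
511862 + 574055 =1085917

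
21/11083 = 21/11083=0.00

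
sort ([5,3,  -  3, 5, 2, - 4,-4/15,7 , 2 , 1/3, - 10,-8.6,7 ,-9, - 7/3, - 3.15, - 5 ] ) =[ - 10, - 9, - 8.6,- 5,-4,-3.15 , - 3, - 7/3, - 4/15,1/3,2,2,3,5, 5, 7, 7 ] 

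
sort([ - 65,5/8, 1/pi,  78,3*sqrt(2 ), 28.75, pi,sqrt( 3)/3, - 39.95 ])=[ - 65, - 39.95, 1/pi , sqrt (3)/3,5/8, pi,  3 * sqrt( 2), 28.75 , 78]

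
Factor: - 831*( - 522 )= 433782 =2^1  *  3^3*29^1*277^1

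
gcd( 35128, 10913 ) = 1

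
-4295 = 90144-94439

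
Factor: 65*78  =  2^1 * 3^1 * 5^1  *  13^2 = 5070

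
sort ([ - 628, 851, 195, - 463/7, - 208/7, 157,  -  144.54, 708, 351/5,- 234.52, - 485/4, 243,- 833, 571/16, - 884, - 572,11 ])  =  [  -  884, - 833, - 628, - 572, - 234.52, - 144.54,-485/4, - 463/7,-208/7, 11,571/16,351/5,157, 195, 243, 708, 851 ] 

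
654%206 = 36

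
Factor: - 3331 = -3331^1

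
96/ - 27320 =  - 12/3415 = - 0.00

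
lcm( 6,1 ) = 6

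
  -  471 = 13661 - 14132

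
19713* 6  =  118278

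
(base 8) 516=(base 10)334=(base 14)19C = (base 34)9S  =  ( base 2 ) 101001110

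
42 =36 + 6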